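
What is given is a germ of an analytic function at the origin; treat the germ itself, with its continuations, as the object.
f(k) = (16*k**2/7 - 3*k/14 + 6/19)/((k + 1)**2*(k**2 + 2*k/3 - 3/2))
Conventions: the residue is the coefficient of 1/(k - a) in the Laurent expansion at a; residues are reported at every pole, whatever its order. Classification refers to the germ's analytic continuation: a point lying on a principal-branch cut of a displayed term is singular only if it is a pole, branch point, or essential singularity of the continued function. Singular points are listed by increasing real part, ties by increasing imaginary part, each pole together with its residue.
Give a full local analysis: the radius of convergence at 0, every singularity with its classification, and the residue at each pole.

Denominator factor (k**2 + 2*k/3 - 3/2): discriminant 58/9, real irrational roots -1/3 + (1/6)*sqrt(58) and -1/3 - (1/6)*sqrt(58); poles of order 1, moduli -1/3 + (1/6)*sqrt(58) and 1/3 + (1/6)*sqrt(58).
Denominator factor (k + 1)^2: pole of order 2 at -1, modulus 1.
The radius of convergence is the smallest modulus among the singular points: -1/3 + (1/6)*sqrt(58).
The factor k**2 + 2*k/3 - 3/2 splits as (k - a)(k - a') with a = -1/3 - (1/6)*sqrt(58), a' = -1/3 + (1/6)*sqrt(58). At the order-1 pole a set g(k) = (k - a)*f(k) = [(16*k**2/7 - 3*k/14 + 6/19)/(k + 1)**2] / (k - a').
Simple pole: residue = g(a) at a = -1/3 - (1/6)*sqrt(58), which is -6387/1862 - (25899/53998)*sqrt(58).
At the order-2 pole -1 set g(k) = (k - (-1))^2*f(k) = (16*k**2/7 - 3*k/14 + 6/19)/(k**2 + 2*k/3 - 3/2).
Order-2 pole: residue = g'(a); g'(-1) = 6387/931, so the residue is 6387/931.
The factor k**2 + 2*k/3 - 3/2 splits as (k - a)(k - a') with a = -1/3 + (1/6)*sqrt(58), a' = -1/3 - (1/6)*sqrt(58). At the order-1 pole a set g(k) = (k - a)*f(k) = [(16*k**2/7 - 3*k/14 + 6/19)/(k + 1)**2] / (k - a').
Simple pole: residue = g(a) at a = -1/3 + (1/6)*sqrt(58), which is -6387/1862 + (25899/53998)*sqrt(58).
List the singular points by increasing real part (a conjugate pair: the negative imaginary part first).

Radius of convergence at 0: -1/3 + (1/6)*sqrt(58).
At -1/3 - (1/6)*sqrt(58): a pole of order 1; residue -6387/1862 - (25899/53998)*sqrt(58).
At -1: a pole of order 2; residue 6387/931.
At -1/3 + (1/6)*sqrt(58): a pole of order 1; residue -6387/1862 + (25899/53998)*sqrt(58).


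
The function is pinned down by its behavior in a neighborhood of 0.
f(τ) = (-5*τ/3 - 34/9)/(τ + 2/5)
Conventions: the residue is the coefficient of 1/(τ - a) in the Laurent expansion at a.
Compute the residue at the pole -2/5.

The residue is -28/9.

At the order-1 pole -2/5 set g(τ) = (τ - (-2/5))*f(τ) = -5*τ/3 - 34/9.
Simple pole: residue = g(a) at a = -2/5, which is -28/9.


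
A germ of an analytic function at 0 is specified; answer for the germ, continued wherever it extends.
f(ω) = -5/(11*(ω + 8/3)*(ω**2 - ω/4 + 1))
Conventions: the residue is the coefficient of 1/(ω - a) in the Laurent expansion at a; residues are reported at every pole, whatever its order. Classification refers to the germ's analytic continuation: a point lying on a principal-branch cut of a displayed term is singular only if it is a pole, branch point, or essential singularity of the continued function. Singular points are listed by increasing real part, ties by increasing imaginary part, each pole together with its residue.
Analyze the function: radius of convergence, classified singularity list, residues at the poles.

Radius of convergence at 0: 1.
At -8/3: a pole of order 1; residue -45/869.
At (1/8) - ((3/8)*sqrt(7))*i: a pole of order 1; residue (45/1738) - ((335/12166)*sqrt(7))*i.
At (1/8) + ((3/8)*sqrt(7))*i: a pole of order 1; residue (45/1738) + ((335/12166)*sqrt(7))*i.

Denominator factor (ω**2 - ω/4 + 1): discriminant -63/16, complex-conjugate roots (1/8) + ((3/8)*sqrt(7))*i and (1/8) - ((3/8)*sqrt(7))*i; poles of order 1, moduli 1 and 1.
Denominator factor (ω + 8/3): pole of order 1 at -8/3, modulus 8/3.
The radius of convergence is the smallest modulus among the singular points: 1.
At the order-1 pole -8/3 set g(ω) = (ω - (-8/3))*f(ω) = -5/(11*(ω**2 - ω/4 + 1)).
Simple pole: residue = g(a) at a = -8/3, which is -45/869.
The factor ω**2 - ω/4 + 1 splits as (ω - a)(ω - a') with a = (1/8) - ((3/8)*sqrt(7))*i, a' = (1/8) + ((3/8)*sqrt(7))*i. At the order-1 pole a set g(ω) = (ω - a)*f(ω) = [-5/(11*(ω + 8/3))] / (ω - a').
Simple pole: residue = g(a) at a = (1/8) - ((3/8)*sqrt(7))*i, which is (45/1738) - ((335/12166)*sqrt(7))*i.
The factor ω**2 - ω/4 + 1 splits as (ω - a)(ω - a') with a = (1/8) + ((3/8)*sqrt(7))*i, a' = (1/8) - ((3/8)*sqrt(7))*i. At the order-1 pole a set g(ω) = (ω - a)*f(ω) = [-5/(11*(ω + 8/3))] / (ω - a').
Simple pole: residue = g(a) at a = (1/8) + ((3/8)*sqrt(7))*i, which is (45/1738) + ((335/12166)*sqrt(7))*i.
List the singular points by increasing real part (a conjugate pair: the negative imaginary part first).


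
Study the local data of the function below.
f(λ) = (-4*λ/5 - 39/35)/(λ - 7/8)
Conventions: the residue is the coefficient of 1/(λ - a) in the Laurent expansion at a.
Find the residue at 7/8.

The residue is -127/70.

At the order-1 pole 7/8 set g(λ) = (λ - (7/8))*f(λ) = -4*λ/5 - 39/35.
Simple pole: residue = g(a) at a = 7/8, which is -127/70.


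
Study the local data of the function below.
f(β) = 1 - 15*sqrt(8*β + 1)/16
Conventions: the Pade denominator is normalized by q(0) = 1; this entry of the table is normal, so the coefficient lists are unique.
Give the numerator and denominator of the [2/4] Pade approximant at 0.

Taylor coefficients needed (expand at 0): a_0 = 1/16, a_1 = -15/4, a_2 = 15/2, a_3 = -30, a_4 = 150, a_5 = -840, a_6 = 5040.
Write the denominator as Q(β) = 1 + q1*β + q2*β^2 + q3*β^3 + q4*β^4. Requiring Q*f - P = O(β^7) with deg P <= 2 kills the coefficients of β^3..β^6 in Q*f:
  β^3: a_3 + q1*a_2 + q2*a_1 + q3*a_0 = 0, i.e. -30 + (15/2)*q1 + (-15/4)*q2 + (1/16)*q3 = 0.
  β^4: a_4 + q1*a_3 + q2*a_2 + q3*a_1 + q4*a_0 = 0, i.e. 150 + (-30)*q1 + (15/2)*q2 + (-15/4)*q3 + (1/16)*q4 = 0.
  β^5: a_5 + q1*a_4 + q2*a_3 + q3*a_2 + q4*a_1 = 0, i.e. -840 + (150)*q1 + (-30)*q2 + (15/2)*q3 + (-15/4)*q4 = 0.
  β^6: a_6 + q1*a_5 + q2*a_4 + q3*a_3 + q4*a_2 = 0, i.e. 5040 + (-840)*q1 + (150)*q2 + (-30)*q3 + (15/2)*q4 = 0.
Solving this linear system: q1 = 32728/4323, q2 = 30416/4323, q3 = -9120/1441, q4 = 14240/1441.
The numerator is Q*f truncated at degree 2: P0 = a_0 = 1/16; P1 = a_1 + q1*a_0 = -56663/17292; P2 = a_2 + q1*a_1 + q2*a_0 = -176813/8646.

The Pade approximant has numerator coefficients [1/16, -56663/17292, -176813/8646]; denominator coefficients [1, 32728/4323, 30416/4323, -9120/1441, 14240/1441].


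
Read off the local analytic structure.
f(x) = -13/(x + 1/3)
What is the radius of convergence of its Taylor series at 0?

The radius of convergence is 1/3.

Denominator factor (x + 1/3): pole of order 1 at -1/3, modulus 1/3.
The radius of convergence is the smallest modulus among the singular points: 1/3.


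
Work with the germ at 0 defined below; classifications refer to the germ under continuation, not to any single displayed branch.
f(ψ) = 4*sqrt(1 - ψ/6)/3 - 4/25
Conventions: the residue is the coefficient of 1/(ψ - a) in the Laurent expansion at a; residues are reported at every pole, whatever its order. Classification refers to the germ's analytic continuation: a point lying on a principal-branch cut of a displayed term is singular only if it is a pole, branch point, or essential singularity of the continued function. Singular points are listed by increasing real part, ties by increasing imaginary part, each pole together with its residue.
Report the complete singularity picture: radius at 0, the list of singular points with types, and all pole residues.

Branch term (4/3)*sqrt(1 - ψ/(6)): its argument vanishes at ψ = 6, a square-root branch point, modulus 6.
The radius of convergence is the smallest modulus among the singular points: 6.

Radius of convergence at 0: 6.
At 6: an algebraic (square-root) branch point.


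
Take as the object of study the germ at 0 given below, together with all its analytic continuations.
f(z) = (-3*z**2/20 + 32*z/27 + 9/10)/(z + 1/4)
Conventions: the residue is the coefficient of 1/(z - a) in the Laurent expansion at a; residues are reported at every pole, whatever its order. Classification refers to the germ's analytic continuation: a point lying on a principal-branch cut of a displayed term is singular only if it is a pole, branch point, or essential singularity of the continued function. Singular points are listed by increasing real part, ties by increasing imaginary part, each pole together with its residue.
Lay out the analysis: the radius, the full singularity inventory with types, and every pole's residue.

Radius of convergence at 0: 1/4.
At -1/4: a pole of order 1; residue 1027/1728.

Denominator factor (z + 1/4): pole of order 1 at -1/4, modulus 1/4.
The radius of convergence is the smallest modulus among the singular points: 1/4.
At the order-1 pole -1/4 set g(z) = (z - (-1/4))*f(z) = -3*z**2/20 + 32*z/27 + 9/10.
Simple pole: residue = g(a) at a = -1/4, which is 1027/1728.


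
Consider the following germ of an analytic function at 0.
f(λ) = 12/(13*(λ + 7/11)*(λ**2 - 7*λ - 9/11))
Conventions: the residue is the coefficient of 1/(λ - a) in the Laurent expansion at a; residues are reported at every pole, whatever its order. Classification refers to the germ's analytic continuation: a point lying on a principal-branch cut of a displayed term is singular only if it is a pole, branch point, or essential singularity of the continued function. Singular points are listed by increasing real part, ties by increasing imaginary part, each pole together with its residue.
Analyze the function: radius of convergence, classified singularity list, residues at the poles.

Denominator factor (λ + 7/11): pole of order 1 at -7/11, modulus 7/11.
Denominator factor (λ**2 - 7*λ - 9/11): discriminant 575/11, real irrational roots 7/2 + (5/22)*sqrt(253) and 7/2 - (5/22)*sqrt(253); poles of order 1, moduli 7/2 + (5/22)*sqrt(253) and -7/2 + (5/22)*sqrt(253).
The radius of convergence is the smallest modulus among the singular points: -7/2 + (5/22)*sqrt(253).
At the order-1 pole -7/11 set g(λ) = (λ - (-7/11))*f(λ) = 12/(13*(λ**2 - 7*λ - 9/11)).
Simple pole: residue = g(a) at a = -7/11, which is 484/2119.
The factor λ**2 - 7*λ - 9/11 splits as (λ - a)(λ - a') with a = 7/2 - (5/22)*sqrt(253), a' = 7/2 + (5/22)*sqrt(253). At the order-1 pole a set g(λ) = (λ - a)*f(λ) = [12/(13*(λ + 7/11))] / (λ - a').
Simple pole: residue = g(a) at a = 7/2 - (5/22)*sqrt(253), which is -242/2119 - (154/18745)*sqrt(253).
The factor λ**2 - 7*λ - 9/11 splits as (λ - a)(λ - a') with a = 7/2 + (5/22)*sqrt(253), a' = 7/2 - (5/22)*sqrt(253). At the order-1 pole a set g(λ) = (λ - a)*f(λ) = [12/(13*(λ + 7/11))] / (λ - a').
Simple pole: residue = g(a) at a = 7/2 + (5/22)*sqrt(253), which is -242/2119 + (154/18745)*sqrt(253).
List the singular points by increasing real part (a conjugate pair: the negative imaginary part first).

Radius of convergence at 0: -7/2 + (5/22)*sqrt(253).
At -7/11: a pole of order 1; residue 484/2119.
At 7/2 - (5/22)*sqrt(253): a pole of order 1; residue -242/2119 - (154/18745)*sqrt(253).
At 7/2 + (5/22)*sqrt(253): a pole of order 1; residue -242/2119 + (154/18745)*sqrt(253).


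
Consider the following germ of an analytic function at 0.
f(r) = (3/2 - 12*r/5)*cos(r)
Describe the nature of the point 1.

There is no denominator, hence no pole anywhere.
The factor cos(r) is entire.
So the germ continues analytically to 1.

The point is a regular point.


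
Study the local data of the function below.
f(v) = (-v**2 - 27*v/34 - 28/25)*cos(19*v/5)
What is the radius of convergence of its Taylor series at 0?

The factor cos(19*v/5) is entire and contributes no finite singular point.
The polynomial part has no poles.
No finite singular points: the Taylor series at 0 converges everywhere.

The radius of convergence is infinite.


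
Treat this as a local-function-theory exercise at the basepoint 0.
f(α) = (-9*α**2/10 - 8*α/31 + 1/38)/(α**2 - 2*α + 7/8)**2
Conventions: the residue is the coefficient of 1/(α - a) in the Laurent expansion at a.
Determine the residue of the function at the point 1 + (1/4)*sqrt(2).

The residue is (48027/11780)*sqrt(2).

The factor α**2 - 2*α + 7/8 splits as (α - a)(α - a') with a = 1 + (1/4)*sqrt(2), a' = 1 - (1/4)*sqrt(2). At the order-2 pole a set g(α) = (α - a)^2*f(α) = [-9*α**2/10 - 8*α/31 + 1/38] / (α - a')^2.
Order-2 pole: residue = g'(a); g'(1 + (1/4)*sqrt(2)) = (48027/11780)*sqrt(2), so the residue is (48027/11780)*sqrt(2).


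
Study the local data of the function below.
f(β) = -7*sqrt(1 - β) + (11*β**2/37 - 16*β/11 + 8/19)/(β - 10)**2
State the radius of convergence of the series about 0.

Denominator factor (β - 10)^2: pole of order 2 at 10, modulus 10.
Branch term (-7)*sqrt(1 - β/(1)): its argument vanishes at β = 1, a square-root branch point, modulus 1.
The radius of convergence is the smallest modulus among the singular points: 1.

The radius of convergence is 1.


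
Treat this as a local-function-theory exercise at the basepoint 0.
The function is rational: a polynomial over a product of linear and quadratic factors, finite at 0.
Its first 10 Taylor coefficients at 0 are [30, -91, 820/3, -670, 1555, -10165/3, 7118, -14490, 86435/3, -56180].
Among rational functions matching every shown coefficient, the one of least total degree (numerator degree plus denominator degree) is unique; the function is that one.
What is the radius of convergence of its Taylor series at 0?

No rational of total degree below 8 reproduces all 10 coefficients; solving the [2/6] Pade equations on them gives f(θ) = (-θ**2/3 + θ - 30)/(θ**2 - θ - 1)**3, whose expansion matches every shown term.
Denominator factor (θ**2 - θ - 1)^3: discriminant 5, real irrational roots 1/2 + (1/2)*sqrt(5) and 1/2 - (1/2)*sqrt(5); poles of order 3, moduli 1/2 + (1/2)*sqrt(5) and -1/2 + (1/2)*sqrt(5).
The radius of convergence is the smallest modulus among the singular points: -1/2 + (1/2)*sqrt(5).

The radius of convergence is -1/2 + (1/2)*sqrt(5).


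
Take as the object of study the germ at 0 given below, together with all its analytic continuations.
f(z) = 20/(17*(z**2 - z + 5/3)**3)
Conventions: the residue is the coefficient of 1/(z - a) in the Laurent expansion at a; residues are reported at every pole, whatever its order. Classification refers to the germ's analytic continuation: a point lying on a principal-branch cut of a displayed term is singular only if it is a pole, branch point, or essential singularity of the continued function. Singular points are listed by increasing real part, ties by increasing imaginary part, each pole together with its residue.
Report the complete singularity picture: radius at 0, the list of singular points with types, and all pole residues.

Radius of convergence at 0: (1/3)*sqrt(15).
At (1/2) - ((1/6)*sqrt(51))*i: a pole of order 3; residue ((1080/83521)*sqrt(51))*i.
At (1/2) + ((1/6)*sqrt(51))*i: a pole of order 3; residue -((1080/83521)*sqrt(51))*i.

Denominator factor (z**2 - z + 5/3)^3: discriminant -17/3, complex-conjugate roots (1/2) + ((1/6)*sqrt(51))*i and (1/2) - ((1/6)*sqrt(51))*i; poles of order 3, moduli (1/3)*sqrt(15) and (1/3)*sqrt(15).
The radius of convergence is the smallest modulus among the singular points: (1/3)*sqrt(15).
The factor z**2 - z + 5/3 splits as (z - a)(z - a') with a = (1/2) - ((1/6)*sqrt(51))*i, a' = (1/2) + ((1/6)*sqrt(51))*i. At the order-3 pole a set g(z) = (z - a)^3*f(z) = [20/17] / (z - a')^3.
Order-3 pole: residue = g''(a)/2; g''((1/2) - ((1/6)*sqrt(51))*i) = ((2160/83521)*sqrt(51))*i, so the residue is ((1080/83521)*sqrt(51))*i.
The factor z**2 - z + 5/3 splits as (z - a)(z - a') with a = (1/2) + ((1/6)*sqrt(51))*i, a' = (1/2) - ((1/6)*sqrt(51))*i. At the order-3 pole a set g(z) = (z - a)^3*f(z) = [20/17] / (z - a')^3.
Order-3 pole: residue = g''(a)/2; g''((1/2) + ((1/6)*sqrt(51))*i) = -((2160/83521)*sqrt(51))*i, so the residue is -((1080/83521)*sqrt(51))*i.
List the singular points by increasing real part (a conjugate pair: the negative imaginary part first).


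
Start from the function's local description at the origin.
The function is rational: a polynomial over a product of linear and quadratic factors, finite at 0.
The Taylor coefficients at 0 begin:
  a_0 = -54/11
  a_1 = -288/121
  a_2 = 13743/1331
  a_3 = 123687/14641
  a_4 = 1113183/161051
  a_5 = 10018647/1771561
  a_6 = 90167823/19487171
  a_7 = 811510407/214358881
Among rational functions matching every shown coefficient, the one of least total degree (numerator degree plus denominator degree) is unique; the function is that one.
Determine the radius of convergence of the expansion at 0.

The radius of convergence is 11/9.

No rational of total degree below 3 reproduces all 8 coefficients; solving the [2/1] Pade equations on them gives f(χ) = (-15*χ**2 - 2*χ + 6)/(χ - 11/9), whose expansion matches every shown term.
Denominator factor (χ - 11/9): pole of order 1 at 11/9, modulus 11/9.
The radius of convergence is the smallest modulus among the singular points: 11/9.


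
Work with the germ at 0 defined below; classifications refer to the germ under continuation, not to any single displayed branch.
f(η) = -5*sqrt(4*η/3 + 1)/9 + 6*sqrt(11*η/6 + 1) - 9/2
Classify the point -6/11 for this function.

The point is an algebraic (square-root) branch point.

The term (6)*sqrt(1 - η/(-6/11)) has argument 1 - -6/11/(-6/11) = 0 at -6/11: a square-root (algebraic, two-sheeted) branch point; the remaining terms are analytic or single-valued there.


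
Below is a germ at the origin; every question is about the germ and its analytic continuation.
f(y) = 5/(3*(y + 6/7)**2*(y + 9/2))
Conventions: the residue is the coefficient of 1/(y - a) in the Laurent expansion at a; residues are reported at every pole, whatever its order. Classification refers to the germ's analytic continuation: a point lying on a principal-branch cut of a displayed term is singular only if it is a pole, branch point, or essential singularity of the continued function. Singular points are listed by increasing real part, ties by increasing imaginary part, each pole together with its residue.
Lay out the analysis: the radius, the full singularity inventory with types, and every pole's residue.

Radius of convergence at 0: 6/7.
At -9/2: a pole of order 1; residue 980/7803.
At -6/7: a pole of order 2; residue -980/7803.

Denominator factor (y + 6/7)^2: pole of order 2 at -6/7, modulus 6/7.
Denominator factor (y + 9/2): pole of order 1 at -9/2, modulus 9/2.
The radius of convergence is the smallest modulus among the singular points: 6/7.
At the order-1 pole -9/2 set g(y) = (y - (-9/2))*f(y) = 5/(3*(y + 6/7)**2).
Simple pole: residue = g(a) at a = -9/2, which is 980/7803.
At the order-2 pole -6/7 set g(y) = (y - (-6/7))^2*f(y) = 5/(3*(y + 9/2)).
Order-2 pole: residue = g'(a); g'(-6/7) = -980/7803, so the residue is -980/7803.
List the singular points by increasing real part (a conjugate pair: the negative imaginary part first).


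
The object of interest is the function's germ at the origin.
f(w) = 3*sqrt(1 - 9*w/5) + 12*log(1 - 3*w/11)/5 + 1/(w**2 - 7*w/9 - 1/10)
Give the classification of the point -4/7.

The point is a regular point.

Denominator factors: w**2 - 7*w/9 - 1/10 = 2959/4410 at w = -4/7 — none vanishes.
Branch term sqrt(1 - w/(5/9)): argument at -4/7 is 71/35, nonzero, so -4/7 is not its branch point (a point on a principal cut is still regular for the continued germ).
Branch term log(1 - w/(11/3)): argument at -4/7 is 89/77, nonzero, so -4/7 is not its branch point (a point on a principal cut is still regular for the continued germ).
So the germ continues analytically to -4/7.


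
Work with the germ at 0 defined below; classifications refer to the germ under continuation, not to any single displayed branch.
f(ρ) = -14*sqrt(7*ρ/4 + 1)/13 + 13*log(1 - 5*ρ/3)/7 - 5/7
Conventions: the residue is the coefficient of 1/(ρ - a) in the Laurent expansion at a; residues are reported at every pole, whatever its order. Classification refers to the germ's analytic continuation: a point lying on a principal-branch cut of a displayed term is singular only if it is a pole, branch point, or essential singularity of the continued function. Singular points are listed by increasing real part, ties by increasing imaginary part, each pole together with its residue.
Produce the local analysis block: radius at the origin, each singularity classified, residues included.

Radius of convergence at 0: 4/7.
At -4/7: an algebraic (square-root) branch point.
At 3/5: a logarithmic branch point.

Branch term (-14/13)*sqrt(1 - ρ/(-4/7)): its argument vanishes at ρ = -4/7, a square-root branch point, modulus 4/7.
Branch term (13/7)*log(1 - ρ/(3/5)): its argument vanishes at ρ = 3/5, a logarithmic branch point, modulus 3/5.
The radius of convergence is the smallest modulus among the singular points: 4/7.
List the singular points by increasing real part (a conjugate pair: the negative imaginary part first).


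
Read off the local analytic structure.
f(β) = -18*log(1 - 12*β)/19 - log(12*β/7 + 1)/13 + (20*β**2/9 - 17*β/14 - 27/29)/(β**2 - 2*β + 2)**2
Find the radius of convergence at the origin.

Denominator factor (β**2 - 2*β + 2)^2: discriminant -4, complex-conjugate roots (1) + (1)*i and (1) - (1)*i; poles of order 2, moduli sqrt(2) and sqrt(2).
Branch term (-18/19)*log(1 - β/(1/12)): its argument vanishes at β = 1/12, a logarithmic branch point, modulus 1/12.
Branch term (-1/13)*log(1 - β/(-7/12)): its argument vanishes at β = -7/12, a logarithmic branch point, modulus 7/12.
The radius of convergence is the smallest modulus among the singular points: 1/12.

The radius of convergence is 1/12.


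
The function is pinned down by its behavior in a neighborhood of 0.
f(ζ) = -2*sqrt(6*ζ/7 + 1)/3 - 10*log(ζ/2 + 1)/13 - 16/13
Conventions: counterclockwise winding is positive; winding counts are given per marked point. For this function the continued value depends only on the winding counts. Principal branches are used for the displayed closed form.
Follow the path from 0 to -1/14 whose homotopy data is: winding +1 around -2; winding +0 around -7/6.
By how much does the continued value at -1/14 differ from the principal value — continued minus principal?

Continued minus principal equals -(20/13)*pi*i.

The rational part is single-valued and drops out of the difference; each branch term changes only by its own monodromy.
(-2/3)*sqrt(1 - ζ/(-7/6)): winding +0 is even, the square root returns to the same sheet, contribution 0.
(-10/13)*log(1 - ζ/(-2)): each positive loop around -2 adds 2*pi*i to the log, so winding +1 contributes (-10/13)*(1)*2*pi*i = -(20/13)*pi*i.
Summing the contributions at ζ = -1/14 gives -(20/13)*pi*i.


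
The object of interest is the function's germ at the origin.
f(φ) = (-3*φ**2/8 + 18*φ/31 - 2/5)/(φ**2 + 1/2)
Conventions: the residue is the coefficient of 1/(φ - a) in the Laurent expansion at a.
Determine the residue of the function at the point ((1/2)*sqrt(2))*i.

The factor φ**2 + 1/2 splits as (φ - a)(φ - a') with a = ((1/2)*sqrt(2))*i, a' = -((1/2)*sqrt(2))*i. At the order-1 pole a set g(φ) = (φ - a)*f(φ) = [-3*φ**2/8 + 18*φ/31 - 2/5] / (φ - a').
Simple pole: residue = g(a) at a = ((1/2)*sqrt(2))*i, which is (9/31) + ((17/160)*sqrt(2))*i.

The residue is (9/31) + ((17/160)*sqrt(2))*i.


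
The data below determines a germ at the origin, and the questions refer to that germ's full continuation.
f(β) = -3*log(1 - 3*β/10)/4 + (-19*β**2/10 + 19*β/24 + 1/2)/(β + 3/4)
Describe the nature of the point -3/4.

The denominator factor β + 3/4 vanishes at -3/4 and appears to the power 1; the numerator there equals -93/80, nonzero, and no other factor vanishes.
The branch terms are analytic at this point.
Hence a pole whose order is the multiplicity, 1.

The point is a pole of order 1.


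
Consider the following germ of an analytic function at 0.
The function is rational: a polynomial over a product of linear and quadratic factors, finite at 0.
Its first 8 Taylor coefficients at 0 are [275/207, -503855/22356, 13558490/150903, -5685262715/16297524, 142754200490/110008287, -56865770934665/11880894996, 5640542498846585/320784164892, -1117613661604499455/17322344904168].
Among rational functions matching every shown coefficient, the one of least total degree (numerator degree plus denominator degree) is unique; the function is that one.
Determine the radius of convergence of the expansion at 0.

The radius of convergence is 3/11.

No rational of total degree below 5 reproduces all 8 coefficients; solving the [2/3] Pade equations on them gives f(γ) = (7*γ**2/4 + 11*γ/2 - 10/23)/((γ + 3/11)*(γ**2 - 7*γ/9 - 6/5)), whose expansion matches every shown term.
Denominator factor (γ**2 - 7*γ/9 - 6/5): discriminant 2189/405, real irrational roots 7/18 + (1/90)*sqrt(10945) and 7/18 - (1/90)*sqrt(10945); poles of order 1, moduli 7/18 + (1/90)*sqrt(10945) and -7/18 + (1/90)*sqrt(10945).
Denominator factor (γ + 3/11): pole of order 1 at -3/11, modulus 3/11.
The radius of convergence is the smallest modulus among the singular points: 3/11.


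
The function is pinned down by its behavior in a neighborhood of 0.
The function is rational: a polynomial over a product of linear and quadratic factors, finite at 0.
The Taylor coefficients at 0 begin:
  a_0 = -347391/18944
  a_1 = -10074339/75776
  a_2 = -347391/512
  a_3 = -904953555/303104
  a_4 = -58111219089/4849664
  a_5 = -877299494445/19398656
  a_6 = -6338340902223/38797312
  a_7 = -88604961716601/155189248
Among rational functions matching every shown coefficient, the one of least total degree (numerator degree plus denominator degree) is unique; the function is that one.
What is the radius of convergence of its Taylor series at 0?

No rational of total degree below 5 reproduces all 8 coefficients; solving the [0/5] Pade equations on them gives f(u) = 29/(37*(u - 4/11)**3*(u**2 + 8*u/9 + 8/9)), whose expansion matches every shown term.
Denominator factor (u**2 + 8*u/9 + 8/9): discriminant -224/81, complex-conjugate roots (-4/9) + ((2/9)*sqrt(14))*i and (-4/9) - ((2/9)*sqrt(14))*i; poles of order 1, moduli (2/3)*sqrt(2) and (2/3)*sqrt(2).
Denominator factor (u - 4/11)^3: pole of order 3 at 4/11, modulus 4/11.
The radius of convergence is the smallest modulus among the singular points: 4/11.

The radius of convergence is 4/11.


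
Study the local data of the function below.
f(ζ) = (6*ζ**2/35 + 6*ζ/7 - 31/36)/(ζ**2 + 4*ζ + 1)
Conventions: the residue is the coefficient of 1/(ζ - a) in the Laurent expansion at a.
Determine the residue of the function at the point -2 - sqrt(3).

The residue is 3/35 + (1733/7560)*sqrt(3).

The factor ζ**2 + 4*ζ + 1 splits as (ζ - a)(ζ - a') with a = -2 - sqrt(3), a' = -2 + sqrt(3). At the order-1 pole a set g(ζ) = (ζ - a)*f(ζ) = [6*ζ**2/35 + 6*ζ/7 - 31/36] / (ζ - a').
Simple pole: residue = g(a) at a = -2 - sqrt(3), which is 3/35 + (1733/7560)*sqrt(3).


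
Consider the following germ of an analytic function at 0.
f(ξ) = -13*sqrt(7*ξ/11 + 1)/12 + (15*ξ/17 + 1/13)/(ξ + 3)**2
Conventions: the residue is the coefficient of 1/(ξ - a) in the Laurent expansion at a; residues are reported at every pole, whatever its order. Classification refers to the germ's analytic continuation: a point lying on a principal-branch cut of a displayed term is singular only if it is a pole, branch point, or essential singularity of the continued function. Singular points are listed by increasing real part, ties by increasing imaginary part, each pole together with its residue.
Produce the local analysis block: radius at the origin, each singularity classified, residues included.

Denominator factor (ξ + 3)^2: pole of order 2 at -3, modulus 3.
Branch term (-13/12)*sqrt(1 - ξ/(-11/7)): its argument vanishes at ξ = -11/7, a square-root branch point, modulus 11/7.
The radius of convergence is the smallest modulus among the singular points: 11/7.
The branch term is analytic at -3 and contributes nothing to the residue; only the rational part matters.
At the order-2 pole -3 set g(ξ) = (ξ - (-3))^2*(rational part) = 15*ξ/17 + 1/13.
Order-2 pole: residue = g'(a); g'(-3) = 15/17, so the residue is 15/17.
List the singular points by increasing real part (a conjugate pair: the negative imaginary part first).

Radius of convergence at 0: 11/7.
At -3: a pole of order 2; residue 15/17.
At -11/7: an algebraic (square-root) branch point.


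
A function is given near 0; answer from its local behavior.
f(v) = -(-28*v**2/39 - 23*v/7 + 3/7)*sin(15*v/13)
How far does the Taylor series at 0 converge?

The radius of convergence is infinite.

The factor -sin(15*v/13) is entire and contributes no finite singular point.
The polynomial part has no poles.
No finite singular points: the Taylor series at 0 converges everywhere.


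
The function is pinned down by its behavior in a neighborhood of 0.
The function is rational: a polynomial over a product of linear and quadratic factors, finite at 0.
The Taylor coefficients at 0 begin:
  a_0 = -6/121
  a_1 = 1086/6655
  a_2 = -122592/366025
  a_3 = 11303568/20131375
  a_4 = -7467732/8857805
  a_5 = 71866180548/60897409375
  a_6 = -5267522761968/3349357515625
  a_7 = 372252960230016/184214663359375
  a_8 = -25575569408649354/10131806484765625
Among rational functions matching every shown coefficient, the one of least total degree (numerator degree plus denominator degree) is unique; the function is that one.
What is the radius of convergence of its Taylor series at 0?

No rational of total degree below 7 reproduces all 9 coefficients; solving the [0/7] Pade equations on them gives f(k) = -6/((k + 1)**3*(k**2 + 8*k/5 + 11)**2), whose expansion matches every shown term.
Denominator factor (k + 1)^3: pole of order 3 at -1, modulus 1.
Denominator factor (k**2 + 8*k/5 + 11)^2: discriminant -1036/25, complex-conjugate roots (-4/5) + ((1/5)*sqrt(259))*i and (-4/5) - ((1/5)*sqrt(259))*i; poles of order 2, moduli sqrt(11) and sqrt(11).
The radius of convergence is the smallest modulus among the singular points: 1.

The radius of convergence is 1.


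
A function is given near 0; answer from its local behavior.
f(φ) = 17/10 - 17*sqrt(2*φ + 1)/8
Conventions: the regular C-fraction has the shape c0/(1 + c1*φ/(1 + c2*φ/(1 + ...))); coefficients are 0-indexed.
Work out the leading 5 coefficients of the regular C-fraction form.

Taylor coefficients (expand at 0): a_0 = -17/40, a_1 = -17/8, a_2 = 17/16, a_3 = -17/16, a_4 = 85/64.
c0 = a_0 = -17/40. Peel one level at a time: if S = 1 + c*φ/S' with S'(0) = 1, then c is the φ-coefficient of S and S' = c*φ/(S - 1).
S_1 = c0/f = 1 + (-5)*φ + (55/2)*φ^2 + ...; c1 = -5.
S_2 = c1*φ/(S_1 - 1) = 1 + (11/2)*φ + (-1/4)*φ^2 + ...; c2 = 11/2.
S_3 = c2*φ/(S_2 - 1) = 1 + (1/22)*φ + (-21/484)*φ^2 + ...; c3 = 1/22.
S_4 = c3*φ/(S_3 - 1) = 1 + (21/22)*φ + ...; c4 = 21/22.

The regular C-fraction coefficients are [-17/40, -5, 11/2, 1/22, 21/22].


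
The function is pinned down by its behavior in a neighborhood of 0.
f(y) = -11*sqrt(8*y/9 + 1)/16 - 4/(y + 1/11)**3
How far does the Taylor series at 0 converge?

Denominator factor (y + 1/11)^3: pole of order 3 at -1/11, modulus 1/11.
Branch term (-11/16)*sqrt(1 - y/(-9/8)): its argument vanishes at y = -9/8, a square-root branch point, modulus 9/8.
The radius of convergence is the smallest modulus among the singular points: 1/11.

The radius of convergence is 1/11.


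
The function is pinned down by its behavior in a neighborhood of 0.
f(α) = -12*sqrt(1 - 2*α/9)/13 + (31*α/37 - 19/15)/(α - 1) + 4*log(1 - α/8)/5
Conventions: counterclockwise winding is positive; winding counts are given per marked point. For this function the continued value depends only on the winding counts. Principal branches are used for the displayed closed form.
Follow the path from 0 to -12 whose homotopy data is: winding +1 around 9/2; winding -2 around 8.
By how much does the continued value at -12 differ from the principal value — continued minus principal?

The rational part is single-valued and drops out of the difference; each branch term changes only by its own monodromy.
(4/5)*log(1 - α/(8)): each positive loop around 8 adds 2*pi*i to the log, so winding -2 contributes (4/5)*(-2)*2*pi*i = -(16/5)*pi*i.
(-12/13)*sqrt(1 - α/(9/2)): winding +1 is odd, the square root flips sign, contributing -2*(-12/13)*sqrt(1 - (-12)/(9/2)) = -2*(-12/13)*sqrt(11/3) = (8/13)*sqrt(33).
Summing the contributions at α = -12 gives ((8/13)*sqrt(33)) - ((16/5)*pi)*i.

Continued minus principal equals ((8/13)*sqrt(33)) - ((16/5)*pi)*i.


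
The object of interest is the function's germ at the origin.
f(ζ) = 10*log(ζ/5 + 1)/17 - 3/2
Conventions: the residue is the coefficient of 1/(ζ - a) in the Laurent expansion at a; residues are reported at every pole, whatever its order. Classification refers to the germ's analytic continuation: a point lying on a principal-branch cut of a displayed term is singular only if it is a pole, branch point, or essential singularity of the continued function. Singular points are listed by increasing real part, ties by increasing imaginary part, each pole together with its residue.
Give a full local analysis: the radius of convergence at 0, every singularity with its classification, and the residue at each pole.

Branch term (10/17)*log(1 - ζ/(-5)): its argument vanishes at ζ = -5, a logarithmic branch point, modulus 5.
The radius of convergence is the smallest modulus among the singular points: 5.

Radius of convergence at 0: 5.
At -5: a logarithmic branch point.


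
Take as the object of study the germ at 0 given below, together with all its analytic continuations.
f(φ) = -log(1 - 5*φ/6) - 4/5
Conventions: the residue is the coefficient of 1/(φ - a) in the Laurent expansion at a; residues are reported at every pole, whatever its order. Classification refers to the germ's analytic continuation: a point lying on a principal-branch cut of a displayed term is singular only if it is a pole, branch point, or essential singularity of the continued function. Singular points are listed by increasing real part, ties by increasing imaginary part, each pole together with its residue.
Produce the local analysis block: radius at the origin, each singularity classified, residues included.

Radius of convergence at 0: 6/5.
At 6/5: a logarithmic branch point.

Branch term (-1)*log(1 - φ/(6/5)): its argument vanishes at φ = 6/5, a logarithmic branch point, modulus 6/5.
The radius of convergence is the smallest modulus among the singular points: 6/5.


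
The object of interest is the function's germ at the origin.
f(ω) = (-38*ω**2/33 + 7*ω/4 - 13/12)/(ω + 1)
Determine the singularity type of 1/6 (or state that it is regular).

Denominator factors: ω + 1 = 7/6 at ω = 1/6 — none vanishes.
So the germ continues analytically to 1/6.

The point is a regular point.


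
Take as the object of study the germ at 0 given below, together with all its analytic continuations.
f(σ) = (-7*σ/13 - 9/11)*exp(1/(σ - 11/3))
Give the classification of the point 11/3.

The point is an essential singularity.

The exponent 1/(σ - (11/3)) has a pole at 11/3, so exp(1/(σ - (11/3))) takes every nonzero value near it: an essential singularity (not a pole of any order).


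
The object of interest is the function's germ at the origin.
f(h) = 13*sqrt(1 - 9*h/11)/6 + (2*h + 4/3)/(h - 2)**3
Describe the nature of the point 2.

The point is a pole of order 3.

The denominator factor h - 2 vanishes at 2 and appears to the power 3; the numerator there equals 16/3, nonzero, and no other factor vanishes.
The branch terms are analytic at this point.
Hence a pole whose order is the multiplicity, 3.


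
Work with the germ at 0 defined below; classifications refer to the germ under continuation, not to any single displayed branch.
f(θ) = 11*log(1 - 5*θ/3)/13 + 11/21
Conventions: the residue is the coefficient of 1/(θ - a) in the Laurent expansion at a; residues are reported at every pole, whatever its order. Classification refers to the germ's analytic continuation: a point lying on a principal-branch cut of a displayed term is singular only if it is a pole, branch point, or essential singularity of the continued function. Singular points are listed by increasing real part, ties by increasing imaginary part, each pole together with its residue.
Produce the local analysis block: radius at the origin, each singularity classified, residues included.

Branch term (11/13)*log(1 - θ/(3/5)): its argument vanishes at θ = 3/5, a logarithmic branch point, modulus 3/5.
The radius of convergence is the smallest modulus among the singular points: 3/5.

Radius of convergence at 0: 3/5.
At 3/5: a logarithmic branch point.


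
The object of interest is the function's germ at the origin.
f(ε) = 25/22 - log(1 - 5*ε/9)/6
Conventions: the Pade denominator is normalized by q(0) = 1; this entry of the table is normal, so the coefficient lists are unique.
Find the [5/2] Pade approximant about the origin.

The Pade approximant has numerator coefficients [25/22, -3365/4158, 425/3564, 125/45927, 625/3306744, 625/44641044]; denominator coefficients [1, -50/63, 250/1701].

Taylor coefficients needed (expand at 0): a_0 = 25/22, a_1 = 5/54, a_2 = 25/972, a_3 = 125/13122, a_4 = 625/157464, a_5 = 625/354294, a_6 = 15625/19131876, a_7 = 78125/200884698.
Write the denominator as Q(ε) = 1 + q1*ε + q2*ε^2. Requiring Q*f - P = O(ε^8) with deg P <= 5 kills the coefficients of ε^6..ε^7 in Q*f:
  ε^6: a_6 + q1*a_5 + q2*a_4 = 0, i.e. 15625/19131876 + (625/354294)*q1 + (625/157464)*q2 = 0.
  ε^7: a_7 + q1*a_6 + q2*a_5 = 0, i.e. 78125/200884698 + (15625/19131876)*q1 + (625/354294)*q2 = 0.
Solving this linear system: q1 = -50/63, q2 = 250/1701.
The numerator is Q*f truncated at degree 5: P0 = a_0 = 25/22; P1 = a_1 + q1*a_0 = -3365/4158; P2 = a_2 + q1*a_1 + q2*a_0 = 425/3564; P3 = a_3 + q1*a_2 + q2*a_1 = 125/45927; P4 = a_4 + q1*a_3 + q2*a_2 = 625/3306744; P5 = a_5 + q1*a_4 + q2*a_3 = 625/44641044.


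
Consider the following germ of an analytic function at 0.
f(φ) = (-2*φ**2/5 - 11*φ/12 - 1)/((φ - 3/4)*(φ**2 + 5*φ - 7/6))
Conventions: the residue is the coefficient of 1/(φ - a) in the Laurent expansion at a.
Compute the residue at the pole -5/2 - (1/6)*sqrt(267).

The factor φ**2 + 5*φ - 7/6 splits as (φ - a)(φ - a') with a = -5/2 - (1/6)*sqrt(267), a' = -5/2 + (1/6)*sqrt(267). At the order-1 pole a set g(φ) = (φ - a)*f(φ) = [(-2*φ**2/5 - 11*φ/12 - 1)/(φ - 3/4)] / (φ - a').
Simple pole: residue = g(a) at a = -5/2 - (1/6)*sqrt(267), which is 157/1510 - (7969/403170)*sqrt(267).

The residue is 157/1510 - (7969/403170)*sqrt(267).


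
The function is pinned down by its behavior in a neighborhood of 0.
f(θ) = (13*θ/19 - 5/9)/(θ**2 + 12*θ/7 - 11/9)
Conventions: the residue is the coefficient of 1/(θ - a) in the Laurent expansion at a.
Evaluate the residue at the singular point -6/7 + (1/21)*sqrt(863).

The residue is 13/38 - (1367/98382)*sqrt(863).

The factor θ**2 + 12*θ/7 - 11/9 splits as (θ - a)(θ - a') with a = -6/7 + (1/21)*sqrt(863), a' = -6/7 - (1/21)*sqrt(863). At the order-1 pole a set g(θ) = (θ - a)*f(θ) = [13*θ/19 - 5/9] / (θ - a').
Simple pole: residue = g(a) at a = -6/7 + (1/21)*sqrt(863), which is 13/38 - (1367/98382)*sqrt(863).


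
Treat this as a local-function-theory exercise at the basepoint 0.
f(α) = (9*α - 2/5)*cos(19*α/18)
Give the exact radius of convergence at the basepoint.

The factor cos(19*α/18) is entire and contributes no finite singular point.
The polynomial part has no poles.
No finite singular points: the Taylor series at 0 converges everywhere.

The radius of convergence is infinite.


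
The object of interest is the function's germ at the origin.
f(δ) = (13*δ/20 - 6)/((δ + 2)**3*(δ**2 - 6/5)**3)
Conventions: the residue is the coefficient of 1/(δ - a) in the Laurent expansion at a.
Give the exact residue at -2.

At the order-3 pole -2 set g(δ) = (δ - (-2))^3*f(δ) = (13*δ/20 - 6)/(δ**2 - 6/5)**3.
Order-3 pole: residue = g''(a)/2; g''(-2) = -1930125/268912, so the residue is -1930125/537824.

The residue is -1930125/537824.
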